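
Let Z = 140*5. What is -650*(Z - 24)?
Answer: -439400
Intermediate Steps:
Z = 700
-650*(Z - 24) = -650*(700 - 24) = -650*676 = -439400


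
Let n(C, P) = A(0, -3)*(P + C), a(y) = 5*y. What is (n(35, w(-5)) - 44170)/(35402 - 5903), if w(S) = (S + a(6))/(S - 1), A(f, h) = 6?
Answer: -43985/29499 ≈ -1.4911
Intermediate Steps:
w(S) = (30 + S)/(-1 + S) (w(S) = (S + 5*6)/(S - 1) = (S + 30)/(-1 + S) = (30 + S)/(-1 + S))
n(C, P) = 6*C + 6*P (n(C, P) = 6*(P + C) = 6*(C + P) = 6*C + 6*P)
(n(35, w(-5)) - 44170)/(35402 - 5903) = ((6*35 + 6*((30 - 5)/(-1 - 5))) - 44170)/(35402 - 5903) = ((210 + 6*(25/(-6))) - 44170)/29499 = ((210 + 6*(-⅙*25)) - 44170)*(1/29499) = ((210 + 6*(-25/6)) - 44170)*(1/29499) = ((210 - 25) - 44170)*(1/29499) = (185 - 44170)*(1/29499) = -43985*1/29499 = -43985/29499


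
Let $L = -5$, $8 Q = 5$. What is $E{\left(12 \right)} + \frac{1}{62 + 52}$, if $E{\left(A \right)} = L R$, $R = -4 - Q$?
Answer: $\frac{10549}{456} \approx 23.134$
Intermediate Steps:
$Q = \frac{5}{8}$ ($Q = \frac{1}{8} \cdot 5 = \frac{5}{8} \approx 0.625$)
$R = - \frac{37}{8}$ ($R = -4 - \frac{5}{8} = - \frac{37}{8} \approx -4.625$)
$E{\left(A \right)} = \frac{185}{8}$ ($E{\left(A \right)} = \left(-5\right) \left(- \frac{37}{8}\right) = \frac{185}{8}$)
$E{\left(12 \right)} + \frac{1}{62 + 52} = \frac{185}{8} + \frac{1}{62 + 52} = \frac{185}{8} + \frac{1}{114} = \frac{10549}{456}$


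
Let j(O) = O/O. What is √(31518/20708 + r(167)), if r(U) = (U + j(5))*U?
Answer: √3007915514382/10354 ≈ 167.50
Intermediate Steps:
j(O) = 1
r(U) = U*(1 + U) (r(U) = (U + 1)*U = (1 + U)*U = U*(1 + U))
√(31518/20708 + r(167)) = √(31518/20708 + 167*(1 + 167)) = √(31518*(1/20708) + 167*168) = √(15759/10354 + 28056) = √(290507583/10354) = √3007915514382/10354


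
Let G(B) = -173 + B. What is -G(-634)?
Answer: 807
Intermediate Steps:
-G(-634) = -(-173 - 634) = -1*(-807) = 807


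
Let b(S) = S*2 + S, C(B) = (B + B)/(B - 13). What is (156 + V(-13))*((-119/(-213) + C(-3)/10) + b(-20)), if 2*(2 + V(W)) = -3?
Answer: -61746701/6816 ≈ -9059.1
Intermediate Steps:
V(W) = -7/2 (V(W) = -2 + (½)*(-3) = -2 - 3/2 = -7/2)
C(B) = 2*B/(-13 + B) (C(B) = (2*B)/(-13 + B) = 2*B/(-13 + B))
b(S) = 3*S (b(S) = 2*S + S = 3*S)
(156 + V(-13))*((-119/(-213) + C(-3)/10) + b(-20)) = (156 - 7/2)*((-119/(-213) + (2*(-3)/(-13 - 3))/10) + 3*(-20)) = 305*((-119*(-1/213) + (2*(-3)/(-16))*(⅒)) - 60)/2 = 305*((119/213 + (2*(-3)*(-1/16))*(⅒)) - 60)/2 = 305*((119/213 + (3/8)*(⅒)) - 60)/2 = 305*((119/213 + 3/80) - 60)/2 = 305*(10159/17040 - 60)/2 = (305/2)*(-1012241/17040) = -61746701/6816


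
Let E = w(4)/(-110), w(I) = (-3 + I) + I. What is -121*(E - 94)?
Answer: 22759/2 ≈ 11380.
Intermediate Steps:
w(I) = -3 + 2*I
E = -1/22 (E = (-3 + 2*4)/(-110) = (-3 + 8)*(-1/110) = 5*(-1/110) = -1/22 ≈ -0.045455)
-121*(E - 94) = -121*(-1/22 - 94) = -121*(-2069/22) = 22759/2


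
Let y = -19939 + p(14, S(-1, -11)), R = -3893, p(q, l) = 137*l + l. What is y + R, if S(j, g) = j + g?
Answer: -25488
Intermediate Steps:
S(j, g) = g + j
p(q, l) = 138*l
y = -21595 (y = -19939 + 138*(-11 - 1) = -19939 + 138*(-12) = -19939 - 1656 = -21595)
y + R = -21595 - 3893 = -25488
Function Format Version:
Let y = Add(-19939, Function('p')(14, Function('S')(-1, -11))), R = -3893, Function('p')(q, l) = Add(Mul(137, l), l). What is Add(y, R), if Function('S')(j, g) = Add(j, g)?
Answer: -25488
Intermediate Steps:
Function('S')(j, g) = Add(g, j)
Function('p')(q, l) = Mul(138, l)
y = -21595 (y = Add(-19939, Mul(138, Add(-11, -1))) = Add(-19939, Mul(138, -12)) = Add(-19939, -1656) = -21595)
Add(y, R) = Add(-21595, -3893) = -25488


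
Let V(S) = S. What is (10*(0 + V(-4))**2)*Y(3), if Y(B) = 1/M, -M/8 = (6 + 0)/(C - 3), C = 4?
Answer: -10/3 ≈ -3.3333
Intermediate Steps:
M = -48 (M = -8*(6 + 0)/(4 - 3) = -48/1 = -48 ≈ -48.000)
Y(B) = -1/48 (Y(B) = 1/(-48) = -1/48)
(10*(0 + V(-4))**2)*Y(3) = (10*(0 - 4)**2)*(-1/48) = (10*(-4)**2)*(-1/48) = (10*16)*(-1/48) = 160*(-1/48) = -10/3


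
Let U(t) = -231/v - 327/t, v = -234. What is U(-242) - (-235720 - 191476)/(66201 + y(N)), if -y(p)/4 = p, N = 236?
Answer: 2736048919/307947783 ≈ 8.8848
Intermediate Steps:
y(p) = -4*p
U(t) = 77/78 - 327/t (U(t) = -231/(-234) - 327/t = -231*(-1/234) - 327/t = 77/78 - 327/t)
U(-242) - (-235720 - 191476)/(66201 + y(N)) = (77/78 - 327/(-242)) - (-235720 - 191476)/(66201 - 4*236) = (77/78 - 327*(-1/242)) - (-427196)/(66201 - 944) = (77/78 + 327/242) - (-427196)/65257 = 11035/4719 - (-427196)/65257 = 11035/4719 - 1*(-427196/65257) = 11035/4719 + 427196/65257 = 2736048919/307947783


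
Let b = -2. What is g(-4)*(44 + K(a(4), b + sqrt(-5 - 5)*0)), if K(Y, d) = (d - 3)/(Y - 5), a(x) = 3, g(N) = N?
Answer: -186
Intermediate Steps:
K(Y, d) = (-3 + d)/(-5 + Y)
g(-4)*(44 + K(a(4), b + sqrt(-5 - 5)*0)) = -4*(44 + (-3 + (-2 + sqrt(-5 - 5)*0))/(-5 + 3)) = -4*(44 + (-3 + (-2 + sqrt(-10)*0))/(-2)) = -4*(44 - (-3 + (-2 + (I*sqrt(10))*0))/2) = -4*(44 - (-3 + (-2 + 0))/2) = -4*(44 - (-3 - 2)/2) = -4*(44 - 1/2*(-5)) = -4*(44 + 5/2) = -4*93/2 = -186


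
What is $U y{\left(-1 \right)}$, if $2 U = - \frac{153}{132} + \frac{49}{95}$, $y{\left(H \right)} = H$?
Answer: $\frac{2689}{8360} \approx 0.32165$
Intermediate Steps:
$U = - \frac{2689}{8360}$ ($U = \frac{- \frac{153}{132} + \frac{49}{95}}{2} = \frac{\left(-153\right) \frac{1}{132} + 49 \cdot \frac{1}{95}}{2} = \frac{- \frac{51}{44} + \frac{49}{95}}{2} = \frac{1}{2} \left(- \frac{2689}{4180}\right) = - \frac{2689}{8360} \approx -0.32165$)
$U y{\left(-1 \right)} = \left(- \frac{2689}{8360}\right) \left(-1\right) = \frac{2689}{8360}$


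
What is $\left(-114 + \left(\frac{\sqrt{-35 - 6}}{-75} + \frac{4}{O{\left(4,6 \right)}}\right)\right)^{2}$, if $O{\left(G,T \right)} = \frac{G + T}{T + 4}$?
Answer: $\frac{\left(8250 + i \sqrt{41}\right)^{2}}{5625} \approx 12100.0 + 18.783 i$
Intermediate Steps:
$O{\left(G,T \right)} = \frac{G + T}{4 + T}$
$\left(-114 + \left(\frac{\sqrt{-35 - 6}}{-75} + \frac{4}{O{\left(4,6 \right)}}\right)\right)^{2} = \left(-114 + \left(\frac{\sqrt{-35 - 6}}{-75} + \frac{4}{\frac{1}{4 + 6} \left(4 + 6\right)}\right)\right)^{2} = \left(-114 + \left(\sqrt{-41} \left(- \frac{1}{75}\right) + \frac{4}{\frac{1}{10} \cdot 10}\right)\right)^{2} = \left(-114 + \left(i \sqrt{41} \left(- \frac{1}{75}\right) + \frac{4}{\frac{1}{10} \cdot 10}\right)\right)^{2} = \left(-114 + \left(- \frac{i \sqrt{41}}{75} + \frac{4}{1}\right)\right)^{2} = \left(-114 + \left(- \frac{i \sqrt{41}}{75} + 4 \cdot 1\right)\right)^{2} = \left(-114 + \left(- \frac{i \sqrt{41}}{75} + 4\right)\right)^{2} = \left(-114 + \left(4 - \frac{i \sqrt{41}}{75}\right)\right)^{2} = \left(-110 - \frac{i \sqrt{41}}{75}\right)^{2}$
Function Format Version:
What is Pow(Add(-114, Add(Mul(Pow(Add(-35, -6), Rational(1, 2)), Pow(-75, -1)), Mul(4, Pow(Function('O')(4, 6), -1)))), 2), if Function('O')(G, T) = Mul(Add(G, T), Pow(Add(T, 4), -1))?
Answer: Mul(Rational(1, 5625), Pow(Add(8250, Mul(I, Pow(41, Rational(1, 2)))), 2)) ≈ Add(12100., Mul(18.783, I))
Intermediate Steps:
Function('O')(G, T) = Mul(Pow(Add(4, T), -1), Add(G, T)) (Function('O')(G, T) = Mul(Add(G, T), Pow(Add(4, T), -1)) = Mul(Pow(Add(4, T), -1), Add(G, T)))
Pow(Add(-114, Add(Mul(Pow(Add(-35, -6), Rational(1, 2)), Pow(-75, -1)), Mul(4, Pow(Function('O')(4, 6), -1)))), 2) = Pow(Add(-114, Add(Mul(Pow(Add(-35, -6), Rational(1, 2)), Pow(-75, -1)), Mul(4, Pow(Mul(Pow(Add(4, 6), -1), Add(4, 6)), -1)))), 2) = Pow(Add(-114, Add(Mul(Pow(-41, Rational(1, 2)), Rational(-1, 75)), Mul(4, Pow(Mul(Pow(10, -1), 10), -1)))), 2) = Pow(Add(-114, Add(Mul(Mul(I, Pow(41, Rational(1, 2))), Rational(-1, 75)), Mul(4, Pow(Mul(Rational(1, 10), 10), -1)))), 2) = Pow(Add(-114, Add(Mul(Rational(-1, 75), I, Pow(41, Rational(1, 2))), Mul(4, Pow(1, -1)))), 2) = Pow(Add(-114, Add(Mul(Rational(-1, 75), I, Pow(41, Rational(1, 2))), Mul(4, 1))), 2) = Pow(Add(-114, Add(Mul(Rational(-1, 75), I, Pow(41, Rational(1, 2))), 4)), 2) = Pow(Add(-114, Add(4, Mul(Rational(-1, 75), I, Pow(41, Rational(1, 2))))), 2) = Pow(Add(-110, Mul(Rational(-1, 75), I, Pow(41, Rational(1, 2)))), 2)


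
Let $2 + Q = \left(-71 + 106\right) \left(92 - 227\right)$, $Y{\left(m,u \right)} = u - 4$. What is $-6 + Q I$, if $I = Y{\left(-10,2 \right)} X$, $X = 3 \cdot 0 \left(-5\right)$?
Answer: $-6$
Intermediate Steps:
$Y{\left(m,u \right)} = -4 + u$ ($Y{\left(m,u \right)} = u - 4 = -4 + u$)
$Q = -4727$ ($Q = -2 + \left(-71 + 106\right) \left(92 - 227\right) = -2 + 35 \left(-135\right) = -2 - 4725 = -4727$)
$X = 0$ ($X = 0 \left(-5\right) = 0$)
$I = 0$ ($I = \left(-4 + 2\right) 0 = \left(-2\right) 0 = 0$)
$-6 + Q I = -6 - 0 = -6 + 0 = -6$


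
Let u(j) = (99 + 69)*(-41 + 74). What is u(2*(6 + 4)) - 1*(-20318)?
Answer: 25862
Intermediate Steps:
u(j) = 5544 (u(j) = 168*33 = 5544)
u(2*(6 + 4)) - 1*(-20318) = 5544 - 1*(-20318) = 5544 + 20318 = 25862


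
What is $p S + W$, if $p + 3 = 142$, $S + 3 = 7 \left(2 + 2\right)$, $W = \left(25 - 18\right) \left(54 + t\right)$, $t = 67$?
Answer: $4322$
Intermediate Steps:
$W = 847$ ($W = \left(25 - 18\right) \left(54 + 67\right) = 7 \cdot 121 = 847$)
$S = 25$ ($S = -3 + 7 \left(2 + 2\right) = -3 + 7 \cdot 4 = -3 + 28 = 25$)
$p = 139$ ($p = -3 + 142 = 139$)
$p S + W = 139 \cdot 25 + 847 = 3475 + 847 = 4322$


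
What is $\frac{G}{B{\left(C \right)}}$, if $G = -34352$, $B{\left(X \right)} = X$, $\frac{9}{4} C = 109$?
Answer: $- \frac{77292}{109} \approx -709.1$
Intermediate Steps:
$C = \frac{436}{9}$ ($C = \frac{4}{9} \cdot 109 = \frac{436}{9} \approx 48.444$)
$\frac{G}{B{\left(C \right)}} = - \frac{34352}{\frac{436}{9}} = \left(-34352\right) \frac{9}{436} = - \frac{77292}{109}$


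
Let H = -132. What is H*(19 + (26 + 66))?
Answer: -14652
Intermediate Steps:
H*(19 + (26 + 66)) = -132*(19 + (26 + 66)) = -132*(19 + 92) = -132*111 = -14652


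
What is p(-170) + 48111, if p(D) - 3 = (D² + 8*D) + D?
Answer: 75484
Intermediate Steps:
p(D) = 3 + D² + 9*D (p(D) = 3 + ((D² + 8*D) + D) = 3 + (D² + 9*D) = 3 + D² + 9*D)
p(-170) + 48111 = (3 + (-170)² + 9*(-170)) + 48111 = (3 + 28900 - 1530) + 48111 = 27373 + 48111 = 75484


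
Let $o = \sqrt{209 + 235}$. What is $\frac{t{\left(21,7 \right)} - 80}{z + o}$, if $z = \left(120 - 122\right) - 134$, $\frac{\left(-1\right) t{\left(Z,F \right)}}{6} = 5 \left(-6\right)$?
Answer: $- \frac{3400}{4513} - \frac{50 \sqrt{111}}{4513} \approx -0.8701$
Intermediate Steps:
$o = 2 \sqrt{111}$ ($o = \sqrt{444} = 2 \sqrt{111} \approx 21.071$)
$t{\left(Z,F \right)} = 180$ ($t{\left(Z,F \right)} = - 6 \cdot 5 \left(-6\right) = \left(-6\right) \left(-30\right) = 180$)
$z = -136$ ($z = -2 - 134 = -136$)
$\frac{t{\left(21,7 \right)} - 80}{z + o} = \frac{180 - 80}{-136 + 2 \sqrt{111}} = \frac{100}{-136 + 2 \sqrt{111}}$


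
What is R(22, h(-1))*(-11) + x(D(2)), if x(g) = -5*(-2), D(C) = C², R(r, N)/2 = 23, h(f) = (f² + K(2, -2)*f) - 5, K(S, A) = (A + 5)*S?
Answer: -496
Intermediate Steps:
K(S, A) = S*(5 + A) (K(S, A) = (5 + A)*S = S*(5 + A))
h(f) = -5 + f² + 6*f (h(f) = (f² + (2*(5 - 2))*f) - 5 = (f² + (2*3)*f) - 5 = (f² + 6*f) - 5 = -5 + f² + 6*f)
R(r, N) = 46 (R(r, N) = 2*23 = 46)
x(g) = 10
R(22, h(-1))*(-11) + x(D(2)) = 46*(-11) + 10 = -506 + 10 = -496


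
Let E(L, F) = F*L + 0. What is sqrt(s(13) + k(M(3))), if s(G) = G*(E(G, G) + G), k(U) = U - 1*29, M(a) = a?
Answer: 6*sqrt(65) ≈ 48.374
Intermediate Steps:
E(L, F) = F*L
k(U) = -29 + U (k(U) = U - 29 = -29 + U)
s(G) = G*(G + G**2) (s(G) = G*(G*G + G) = G*(G**2 + G) = G*(G + G**2))
sqrt(s(13) + k(M(3))) = sqrt(13**2*(1 + 13) + (-29 + 3)) = sqrt(169*14 - 26) = sqrt(2366 - 26) = sqrt(2340) = 6*sqrt(65)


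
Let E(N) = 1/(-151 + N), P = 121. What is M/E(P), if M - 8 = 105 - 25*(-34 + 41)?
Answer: 1860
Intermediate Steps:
M = -62 (M = 8 + (105 - 25*(-34 + 41)) = 8 + (105 - 25*7) = 8 + (105 - 175) = 8 - 70 = -62)
M/E(P) = -62/(1/(-151 + 121)) = -62/(1/(-30)) = -62/(-1/30) = -62*(-30) = 1860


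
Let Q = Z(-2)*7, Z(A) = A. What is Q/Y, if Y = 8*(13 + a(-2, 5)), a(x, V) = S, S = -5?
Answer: -7/32 ≈ -0.21875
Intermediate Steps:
a(x, V) = -5
Y = 64 (Y = 8*(13 - 5) = 8*8 = 64)
Q = -14 (Q = -2*7 = -14)
Q/Y = -14/64 = -14*1/64 = -7/32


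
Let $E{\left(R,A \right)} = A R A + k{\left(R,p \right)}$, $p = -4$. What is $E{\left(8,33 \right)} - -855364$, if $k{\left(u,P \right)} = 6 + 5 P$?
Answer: $864062$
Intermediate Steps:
$E{\left(R,A \right)} = -14 + R A^{2}$ ($E{\left(R,A \right)} = A R A + \left(6 + 5 \left(-4\right)\right) = R A^{2} + \left(6 - 20\right) = R A^{2} - 14 = -14 + R A^{2}$)
$E{\left(8,33 \right)} - -855364 = \left(-14 + 8 \cdot 33^{2}\right) - -855364 = \left(-14 + 8 \cdot 1089\right) + 855364 = \left(-14 + 8712\right) + 855364 = 8698 + 855364 = 864062$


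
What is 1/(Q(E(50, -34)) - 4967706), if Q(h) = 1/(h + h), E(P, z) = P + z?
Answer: -32/158966591 ≈ -2.0130e-7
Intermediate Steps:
Q(h) = 1/(2*h)
1/(Q(E(50, -34)) - 4967706) = 1/(1/(2*(50 - 34)) - 4967706) = 1/((½)/16 - 4967706) = 1/((½)*(1/16) - 4967706) = 1/(1/32 - 4967706) = 1/(-158966591/32) = -32/158966591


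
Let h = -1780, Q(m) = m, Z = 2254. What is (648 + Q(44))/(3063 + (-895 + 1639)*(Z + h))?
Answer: 692/355719 ≈ 0.0019454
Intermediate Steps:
(648 + Q(44))/(3063 + (-895 + 1639)*(Z + h)) = (648 + 44)/(3063 + (-895 + 1639)*(2254 - 1780)) = 692/(3063 + 744*474) = 692/(3063 + 352656) = 692/355719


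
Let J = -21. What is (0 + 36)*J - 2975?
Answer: -3731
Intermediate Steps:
(0 + 36)*J - 2975 = (0 + 36)*(-21) - 2975 = 36*(-21) - 2975 = -756 - 2975 = -3731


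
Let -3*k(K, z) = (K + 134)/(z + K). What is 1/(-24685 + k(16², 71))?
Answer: -327/8072125 ≈ -4.0510e-5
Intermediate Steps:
k(K, z) = -(134 + K)/(3*(K + z)) (k(K, z) = -(K + 134)/(3*(z + K)) = -(134 + K)/(3*(K + z)))
1/(-24685 + k(16², 71)) = 1/(-24685 + (-134 - 1*16²)/(3*(16² + 71))) = 1/(-24685 + (-134 - 1*256)/(3*(256 + 71))) = 1/(-24685 + (⅓)*(-134 - 256)/327) = 1/(-24685 + (⅓)*(1/327)*(-390)) = 1/(-24685 - 130/327) = 1/(-8072125/327) = -327/8072125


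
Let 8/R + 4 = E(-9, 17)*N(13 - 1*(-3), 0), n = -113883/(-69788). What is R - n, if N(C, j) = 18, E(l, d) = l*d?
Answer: -157323809/96237652 ≈ -1.6347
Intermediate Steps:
E(l, d) = d*l
n = 113883/69788 (n = -113883*(-1/69788) = 113883/69788 ≈ 1.6318)
R = -4/1379 (R = 8/(-4 + (17*(-9))*18) = 8/(-4 - 153*18) = 8/(-4 - 2754) = 8/(-2758) = 8*(-1/2758) = -4/1379 ≈ -0.0029007)
R - n = -4/1379 - 1*113883/69788 = -4/1379 - 113883/69788 = -157323809/96237652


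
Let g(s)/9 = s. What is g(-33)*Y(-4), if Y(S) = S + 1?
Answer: 891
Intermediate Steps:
g(s) = 9*s
Y(S) = 1 + S
g(-33)*Y(-4) = (9*(-33))*(1 - 4) = -297*(-3) = 891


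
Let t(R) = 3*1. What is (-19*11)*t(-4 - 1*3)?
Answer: -627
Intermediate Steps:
t(R) = 3
(-19*11)*t(-4 - 1*3) = -19*11*3 = -209*3 = -627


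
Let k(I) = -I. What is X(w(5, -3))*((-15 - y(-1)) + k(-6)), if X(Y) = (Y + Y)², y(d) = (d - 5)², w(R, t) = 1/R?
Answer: -36/5 ≈ -7.2000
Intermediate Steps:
y(d) = (-5 + d)²
X(Y) = 4*Y² (X(Y) = (2*Y)² = 4*Y²)
X(w(5, -3))*((-15 - y(-1)) + k(-6)) = (4*(1/5)²)*((-15 - (-5 - 1)²) - 1*(-6)) = (4*(⅕)²)*((-15 - 1*(-6)²) + 6) = (4*(1/25))*((-15 - 1*36) + 6) = 4*((-15 - 36) + 6)/25 = 4*(-51 + 6)/25 = (4/25)*(-45) = -36/5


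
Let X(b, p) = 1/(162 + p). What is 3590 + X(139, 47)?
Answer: 750311/209 ≈ 3590.0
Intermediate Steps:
3590 + X(139, 47) = 3590 + 1/(162 + 47) = 3590 + 1/209 = 750311/209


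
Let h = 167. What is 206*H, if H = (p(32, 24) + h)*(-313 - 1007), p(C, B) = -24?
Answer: -38884560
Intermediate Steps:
H = -188760 (H = (-24 + 167)*(-313 - 1007) = 143*(-1320) = -188760)
206*H = 206*(-188760) = -38884560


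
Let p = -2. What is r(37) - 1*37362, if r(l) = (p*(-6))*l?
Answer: -36918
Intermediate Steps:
r(l) = 12*l (r(l) = (-2*(-6))*l = 12*l)
r(37) - 1*37362 = 12*37 - 1*37362 = 444 - 37362 = -36918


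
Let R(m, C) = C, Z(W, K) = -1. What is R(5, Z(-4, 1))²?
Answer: 1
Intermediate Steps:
R(5, Z(-4, 1))² = (-1)² = 1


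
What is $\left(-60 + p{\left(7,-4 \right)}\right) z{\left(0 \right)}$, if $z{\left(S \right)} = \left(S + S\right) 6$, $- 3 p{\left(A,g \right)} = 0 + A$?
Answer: $0$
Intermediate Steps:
$p{\left(A,g \right)} = - \frac{A}{3}$ ($p{\left(A,g \right)} = - \frac{0 + A}{3} = - \frac{A}{3}$)
$z{\left(S \right)} = 12 S$ ($z{\left(S \right)} = 2 S 6 = 12 S$)
$\left(-60 + p{\left(7,-4 \right)}\right) z{\left(0 \right)} = \left(-60 - \frac{7}{3}\right) 12 \cdot 0 = \left(-60 - \frac{7}{3}\right) 0 = \left(- \frac{187}{3}\right) 0 = 0$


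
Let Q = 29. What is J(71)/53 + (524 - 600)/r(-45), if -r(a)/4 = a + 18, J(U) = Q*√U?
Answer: -19/27 + 29*√71/53 ≈ 3.9068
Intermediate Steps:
J(U) = 29*√U
r(a) = -72 - 4*a (r(a) = -4*(a + 18) = -4*(18 + a) = -72 - 4*a)
J(71)/53 + (524 - 600)/r(-45) = (29*√71)/53 + (524 - 600)/(-72 - 4*(-45)) = (29*√71)*(1/53) - 76/(-72 + 180) = 29*√71/53 - 76/108 = 29*√71/53 - 76*1/108 = 29*√71/53 - 19/27 = -19/27 + 29*√71/53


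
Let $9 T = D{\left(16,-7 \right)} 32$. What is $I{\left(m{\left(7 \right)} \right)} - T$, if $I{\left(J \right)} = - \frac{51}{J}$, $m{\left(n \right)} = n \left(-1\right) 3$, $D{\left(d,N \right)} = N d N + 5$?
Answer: $- \frac{58861}{21} \approx -2802.9$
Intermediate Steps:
$D{\left(d,N \right)} = 5 + d N^{2}$ ($D{\left(d,N \right)} = d N^{2} + 5 = 5 + d N^{2}$)
$m{\left(n \right)} = - 3 n$ ($m{\left(n \right)} = - n 3 = - 3 n$)
$T = \frac{8416}{3}$ ($T = \frac{\left(5 + 16 \left(-7\right)^{2}\right) 32}{9} = \frac{\left(5 + 16 \cdot 49\right) 32}{9} = \frac{\left(5 + 784\right) 32}{9} = \frac{789 \cdot 32}{9} = \frac{1}{9} \cdot 25248 = \frac{8416}{3} \approx 2805.3$)
$I{\left(m{\left(7 \right)} \right)} - T = - \frac{51}{\left(-3\right) 7} - \frac{8416}{3} = - \frac{51}{-21} - \frac{8416}{3} = \left(-51\right) \left(- \frac{1}{21}\right) - \frac{8416}{3} = \frac{17}{7} - \frac{8416}{3} = - \frac{58861}{21}$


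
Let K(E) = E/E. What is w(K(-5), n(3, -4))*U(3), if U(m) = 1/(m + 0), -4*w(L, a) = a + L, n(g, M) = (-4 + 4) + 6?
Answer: -7/12 ≈ -0.58333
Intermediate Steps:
K(E) = 1
n(g, M) = 6 (n(g, M) = 0 + 6 = 6)
w(L, a) = -L/4 - a/4 (w(L, a) = -(a + L)/4 = -(L + a)/4 = -L/4 - a/4)
U(m) = 1/m
w(K(-5), n(3, -4))*U(3) = (-1/4*1 - 1/4*6)/3 = (-1/4 - 3/2)*(1/3) = -7/4*1/3 = -7/12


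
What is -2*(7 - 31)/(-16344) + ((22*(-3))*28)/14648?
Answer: -160973/1246911 ≈ -0.12910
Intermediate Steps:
-2*(7 - 31)/(-16344) + ((22*(-3))*28)/14648 = -2*(-24)*(-1/16344) - 66*28*(1/14648) = 48*(-1/16344) - 1848*1/14648 = -2/681 - 231/1831 = -160973/1246911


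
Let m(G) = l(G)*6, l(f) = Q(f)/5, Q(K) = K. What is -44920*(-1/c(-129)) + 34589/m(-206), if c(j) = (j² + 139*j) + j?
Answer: -33436675/194876 ≈ -171.58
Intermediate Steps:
l(f) = f/5
c(j) = j² + 140*j
m(G) = 6*G/5 (m(G) = (G/5)*6 = 6*G/5)
-44920*(-1/c(-129)) + 34589/m(-206) = -44920*1/(129*(140 - 129)) + 34589/(((6/5)*(-206))) = -44920/((-(-129)*11)) + 34589/(-1236/5) = -44920/((-1*(-1419))) + 34589*(-5/1236) = -44920/1419 - 172945/1236 = -33436675/194876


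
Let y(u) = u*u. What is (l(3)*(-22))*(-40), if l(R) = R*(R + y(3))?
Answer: 31680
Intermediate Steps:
y(u) = u**2
l(R) = R*(9 + R) (l(R) = R*(R + 3**2) = R*(R + 9) = R*(9 + R))
(l(3)*(-22))*(-40) = ((3*(9 + 3))*(-22))*(-40) = ((3*12)*(-22))*(-40) = (36*(-22))*(-40) = -792*(-40) = 31680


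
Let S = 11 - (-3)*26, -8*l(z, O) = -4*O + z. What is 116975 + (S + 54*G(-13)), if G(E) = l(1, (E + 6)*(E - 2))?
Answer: 479569/4 ≈ 1.1989e+5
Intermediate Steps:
l(z, O) = O/2 - z/8 (l(z, O) = -(-4*O + z)/8 = -(z - 4*O)/8 = O/2 - z/8)
G(E) = -⅛ + (-2 + E)*(6 + E)/2 (G(E) = ((E + 6)*(E - 2))/2 - ⅛*1 = ((6 + E)*(-2 + E))/2 - ⅛ = ((-2 + E)*(6 + E))/2 - ⅛ = (-2 + E)*(6 + E)/2 - ⅛ = -⅛ + (-2 + E)*(6 + E)/2)
S = 89 (S = 11 - 1*(-78) = 11 + 78 = 89)
116975 + (S + 54*G(-13)) = 116975 + (89 + 54*(-49/8 + (½)*(-13)² + 2*(-13))) = 116975 + (89 + 54*(-49/8 + (½)*169 - 26)) = 116975 + (89 + 54*(-49/8 + 169/2 - 26)) = 116975 + (89 + 54*(419/8)) = 116975 + (89 + 11313/4) = 116975 + 11669/4 = 479569/4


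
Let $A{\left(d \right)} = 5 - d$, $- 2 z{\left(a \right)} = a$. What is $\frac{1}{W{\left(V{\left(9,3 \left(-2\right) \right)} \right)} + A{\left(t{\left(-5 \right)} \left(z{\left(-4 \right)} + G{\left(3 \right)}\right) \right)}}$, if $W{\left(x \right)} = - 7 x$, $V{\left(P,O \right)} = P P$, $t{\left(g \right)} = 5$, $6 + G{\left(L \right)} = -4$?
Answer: $- \frac{1}{522} \approx -0.0019157$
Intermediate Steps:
$G{\left(L \right)} = -10$ ($G{\left(L \right)} = -6 - 4 = -10$)
$z{\left(a \right)} = - \frac{a}{2}$
$V{\left(P,O \right)} = P^{2}$
$\frac{1}{W{\left(V{\left(9,3 \left(-2\right) \right)} \right)} + A{\left(t{\left(-5 \right)} \left(z{\left(-4 \right)} + G{\left(3 \right)}\right) \right)}} = \frac{1}{- 7 \cdot 9^{2} - \left(-5 + 5 \left(\left(- \frac{1}{2}\right) \left(-4\right) - 10\right)\right)} = \frac{1}{\left(-7\right) 81 - \left(-5 + 5 \left(2 - 10\right)\right)} = \frac{1}{-567 - \left(-5 + 5 \left(-8\right)\right)} = \frac{1}{-567 + \left(5 - -40\right)} = \frac{1}{-567 + \left(5 + 40\right)} = \frac{1}{-567 + 45} = \frac{1}{-522} = - \frac{1}{522}$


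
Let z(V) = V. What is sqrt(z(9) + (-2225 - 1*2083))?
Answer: I*sqrt(4299) ≈ 65.567*I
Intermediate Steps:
sqrt(z(9) + (-2225 - 1*2083)) = sqrt(9 + (-2225 - 1*2083)) = sqrt(9 + (-2225 - 2083)) = sqrt(9 - 4308) = sqrt(-4299) = I*sqrt(4299)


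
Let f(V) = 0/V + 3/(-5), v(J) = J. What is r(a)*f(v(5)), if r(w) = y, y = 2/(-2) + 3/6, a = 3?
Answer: 3/10 ≈ 0.30000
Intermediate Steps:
f(V) = -⅗ (f(V) = 0 + 3*(-⅕) = 0 - ⅗ = -⅗)
y = -½ (y = 2*(-½) + 3*(⅙) = -1 + ½ = -½ ≈ -0.50000)
r(w) = -½
r(a)*f(v(5)) = -½*(-⅗) = 3/10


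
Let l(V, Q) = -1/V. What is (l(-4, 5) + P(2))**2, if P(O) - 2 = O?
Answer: 289/16 ≈ 18.063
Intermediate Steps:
P(O) = 2 + O
(l(-4, 5) + P(2))**2 = (-1/(-4) + (2 + 2))**2 = (-1*(-1/4) + 4)**2 = (1/4 + 4)**2 = (17/4)**2 = 289/16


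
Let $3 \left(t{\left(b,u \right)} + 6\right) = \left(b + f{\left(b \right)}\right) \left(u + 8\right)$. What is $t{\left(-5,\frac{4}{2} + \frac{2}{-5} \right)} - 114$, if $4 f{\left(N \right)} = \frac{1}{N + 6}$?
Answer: $- \frac{676}{5} \approx -135.2$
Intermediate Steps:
$f{\left(N \right)} = \frac{1}{4 \left(6 + N\right)}$ ($f{\left(N \right)} = \frac{1}{4 \left(N + 6\right)} = \frac{1}{4 \left(6 + N\right)}$)
$t{\left(b,u \right)} = -6 + \frac{\left(8 + u\right) \left(b + \frac{1}{4 \left(6 + b\right)}\right)}{3}$ ($t{\left(b,u \right)} = -6 + \frac{\left(b + \frac{1}{4 \left(6 + b\right)}\right) \left(u + 8\right)}{3} = -6 + \frac{\left(b + \frac{1}{4 \left(6 + b\right)}\right) \left(8 + u\right)}{3} = -6 + \frac{\left(8 + u\right) \left(b + \frac{1}{4 \left(6 + b\right)}\right)}{3}$)
$t{\left(-5,\frac{4}{2} + \frac{2}{-5} \right)} - 114 = \frac{8 + \left(\frac{4}{2} + \frac{2}{-5}\right) + 4 \left(6 - 5\right) \left(-18 + 8 \left(-5\right) - 5 \left(\frac{4}{2} + \frac{2}{-5}\right)\right)}{12 \left(6 - 5\right)} - 114 = \frac{8 + \left(4 \cdot \frac{1}{2} + 2 \left(- \frac{1}{5}\right)\right) + 4 \cdot 1 \left(-18 - 40 - 5 \left(4 \cdot \frac{1}{2} + 2 \left(- \frac{1}{5}\right)\right)\right)}{12 \cdot 1} - 114 = \frac{1}{12} \cdot 1 \left(8 + \left(2 - \frac{2}{5}\right) + 4 \cdot 1 \left(-18 - 40 - 5 \left(2 - \frac{2}{5}\right)\right)\right) - 114 = \frac{1}{12} \cdot 1 \left(8 + \frac{8}{5} + 4 \cdot 1 \left(-18 - 40 - 8\right)\right) - 114 = \frac{1}{12} \cdot 1 \left(8 + \frac{8}{5} + 4 \cdot 1 \left(-66\right)\right) - 114 = \frac{1}{12} \cdot 1 \left(8 + \frac{8}{5} - 264\right) - 114 = \frac{1}{12} \cdot 1 \left(- \frac{1272}{5}\right) - 114 = - \frac{106}{5} - 114 = - \frac{676}{5}$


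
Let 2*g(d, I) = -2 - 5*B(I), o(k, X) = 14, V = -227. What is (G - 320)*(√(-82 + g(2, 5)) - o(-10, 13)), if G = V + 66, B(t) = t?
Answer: 6734 - 481*I*√382/2 ≈ 6734.0 - 4700.5*I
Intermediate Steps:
g(d, I) = -1 - 5*I/2 (g(d, I) = (-2 - 5*I)/2 = -1 - 5*I/2)
G = -161 (G = -227 + 66 = -161)
(G - 320)*(√(-82 + g(2, 5)) - o(-10, 13)) = (-161 - 320)*(√(-82 + (-1 - 5/2*5)) - 1*14) = -481*(√(-82 + (-1 - 25/2)) - 14) = -481*(√(-82 - 27/2) - 14) = -481*(√(-191/2) - 14) = -481*(I*√382/2 - 14) = -481*(-14 + I*√382/2) = 6734 - 481*I*√382/2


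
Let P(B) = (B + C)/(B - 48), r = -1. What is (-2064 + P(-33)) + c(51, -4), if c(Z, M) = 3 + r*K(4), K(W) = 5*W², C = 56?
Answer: -173444/81 ≈ -2141.3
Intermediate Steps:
c(Z, M) = -77 (c(Z, M) = 3 - 5*4² = 3 - 5*16 = 3 - 1*80 = 3 - 80 = -77)
P(B) = (56 + B)/(-48 + B) (P(B) = (B + 56)/(B - 48) = (56 + B)/(-48 + B))
(-2064 + P(-33)) + c(51, -4) = (-2064 + (56 - 33)/(-48 - 33)) - 77 = (-2064 + 23/(-81)) - 77 = (-2064 - 1/81*23) - 77 = (-2064 - 23/81) - 77 = -167207/81 - 77 = -173444/81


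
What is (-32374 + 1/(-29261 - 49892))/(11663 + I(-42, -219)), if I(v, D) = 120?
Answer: -2562499223/932659799 ≈ -2.7475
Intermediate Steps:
(-32374 + 1/(-29261 - 49892))/(11663 + I(-42, -219)) = (-32374 + 1/(-29261 - 49892))/(11663 + 120) = (-32374 + 1/(-79153))/11783 = (-32374 - 1/79153)*(1/11783) = -2562499223/79153*1/11783 = -2562499223/932659799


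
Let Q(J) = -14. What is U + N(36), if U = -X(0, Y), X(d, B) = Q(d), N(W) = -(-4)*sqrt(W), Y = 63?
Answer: 38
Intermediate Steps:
N(W) = 4*sqrt(W)
X(d, B) = -14
U = 14 (U = -1*(-14) = 14)
U + N(36) = 14 + 4*sqrt(36) = 14 + 4*6 = 14 + 24 = 38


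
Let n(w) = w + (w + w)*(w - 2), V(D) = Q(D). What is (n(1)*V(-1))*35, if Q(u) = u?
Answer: 35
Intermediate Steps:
V(D) = D
n(w) = w + 2*w*(-2 + w) (n(w) = w + (2*w)*(-2 + w) = w + 2*w*(-2 + w))
(n(1)*V(-1))*35 = ((1*(-3 + 2*1))*(-1))*35 = ((1*(-3 + 2))*(-1))*35 = ((1*(-1))*(-1))*35 = -1*(-1)*35 = 1*35 = 35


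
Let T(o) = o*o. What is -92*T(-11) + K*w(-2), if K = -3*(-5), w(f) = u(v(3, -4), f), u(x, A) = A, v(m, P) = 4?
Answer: -11162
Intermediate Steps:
w(f) = f
T(o) = o**2
K = 15
-92*T(-11) + K*w(-2) = -92*(-11)**2 + 15*(-2) = -92*121 - 30 = -11132 - 30 = -11162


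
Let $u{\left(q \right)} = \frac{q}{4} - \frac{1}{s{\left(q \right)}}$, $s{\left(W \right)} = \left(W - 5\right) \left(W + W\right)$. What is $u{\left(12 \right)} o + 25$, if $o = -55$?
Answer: $- \frac{23465}{168} \approx -139.67$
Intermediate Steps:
$s{\left(W \right)} = 2 W \left(-5 + W\right)$ ($s{\left(W \right)} = \left(-5 + W\right) 2 W = 2 W \left(-5 + W\right)$)
$u{\left(q \right)} = \frac{q}{4} - \frac{1}{2 q \left(-5 + q\right)}$
$u{\left(12 \right)} o + 25 = \frac{-2 + 12^{2} \left(-5 + 12\right)}{4 \cdot 12 \left(-5 + 12\right)} \left(-55\right) + 25 = \frac{1}{4} \cdot \frac{1}{12} \cdot \frac{1}{7} \left(-2 + 144 \cdot 7\right) \left(-55\right) + 25 = \frac{1}{4} \cdot \frac{1}{12} \cdot \frac{1}{7} \left(-2 + 1008\right) \left(-55\right) + 25 = \frac{1}{4} \cdot \frac{1}{12} \cdot \frac{1}{7} \cdot 1006 \left(-55\right) + 25 = \frac{503}{168} \left(-55\right) + 25 = - \frac{27665}{168} + 25 = - \frac{23465}{168}$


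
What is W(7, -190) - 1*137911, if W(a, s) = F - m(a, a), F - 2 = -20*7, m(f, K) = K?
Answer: -138056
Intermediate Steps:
F = -138 (F = 2 - 20*7 = 2 - 140 = -138)
W(a, s) = -138 - a
W(7, -190) - 1*137911 = (-138 - 1*7) - 1*137911 = (-138 - 7) - 137911 = -145 - 137911 = -138056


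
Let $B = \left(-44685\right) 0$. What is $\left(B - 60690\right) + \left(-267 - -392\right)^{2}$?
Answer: $-45065$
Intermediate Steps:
$B = 0$
$\left(B - 60690\right) + \left(-267 - -392\right)^{2} = \left(0 - 60690\right) + \left(-267 - -392\right)^{2} = -60690 + \left(-267 + 392\right)^{2} = -60690 + 125^{2} = -60690 + 15625 = -45065$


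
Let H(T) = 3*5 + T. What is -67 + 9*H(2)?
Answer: 86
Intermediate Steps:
H(T) = 15 + T
-67 + 9*H(2) = -67 + 9*(15 + 2) = -67 + 9*17 = -67 + 153 = 86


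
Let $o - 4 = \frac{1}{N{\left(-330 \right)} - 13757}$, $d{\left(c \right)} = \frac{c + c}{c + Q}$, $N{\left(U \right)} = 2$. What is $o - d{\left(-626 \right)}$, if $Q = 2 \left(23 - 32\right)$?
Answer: $\frac{650392}{316365} \approx 2.0558$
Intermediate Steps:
$Q = -18$ ($Q = 2 \left(-9\right) = -18$)
$d{\left(c \right)} = \frac{2 c}{-18 + c}$ ($d{\left(c \right)} = \frac{c + c}{c - 18} = \frac{2 c}{-18 + c}$)
$o = \frac{55019}{13755}$ ($o = 4 + \frac{1}{2 - 13757} = 4 + \frac{1}{-13755} = 4 - \frac{1}{13755} = \frac{55019}{13755} \approx 3.9999$)
$o - d{\left(-626 \right)} = \frac{55019}{13755} - 2 \left(-626\right) \frac{1}{-18 - 626} = \frac{55019}{13755} - 2 \left(-626\right) \frac{1}{-644} = \frac{55019}{13755} - 2 \left(-626\right) \left(- \frac{1}{644}\right) = \frac{55019}{13755} - \frac{313}{161} = \frac{650392}{316365}$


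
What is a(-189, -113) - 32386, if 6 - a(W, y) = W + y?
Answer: -32078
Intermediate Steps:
a(W, y) = 6 - W - y (a(W, y) = 6 - (W + y) = 6 + (-W - y) = 6 - W - y)
a(-189, -113) - 32386 = (6 - 1*(-189) - 1*(-113)) - 32386 = (6 + 189 + 113) - 32386 = 308 - 32386 = -32078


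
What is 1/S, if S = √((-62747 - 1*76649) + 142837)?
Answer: √3441/3441 ≈ 0.017047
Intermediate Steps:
S = √3441 (S = √((-62747 - 76649) + 142837) = √(-139396 + 142837) = √3441 ≈ 58.660)
1/S = 1/(√3441) = √3441/3441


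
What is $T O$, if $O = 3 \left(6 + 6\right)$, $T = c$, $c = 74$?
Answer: $2664$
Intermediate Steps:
$T = 74$
$O = 36$ ($O = 3 \cdot 12 = 36$)
$T O = 74 \cdot 36 = 2664$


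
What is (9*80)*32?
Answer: 23040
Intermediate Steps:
(9*80)*32 = 720*32 = 23040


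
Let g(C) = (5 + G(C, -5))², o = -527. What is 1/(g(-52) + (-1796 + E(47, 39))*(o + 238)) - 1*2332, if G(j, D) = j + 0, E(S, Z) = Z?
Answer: -1189278023/509982 ≈ -2332.0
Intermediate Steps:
G(j, D) = j
g(C) = (5 + C)²
1/(g(-52) + (-1796 + E(47, 39))*(o + 238)) - 1*2332 = 1/((5 - 52)² + (-1796 + 39)*(-527 + 238)) - 1*2332 = 1/((-47)² - 1757*(-289)) - 2332 = 1/(2209 + 507773) - 2332 = 1/509982 - 2332 = -1189278023/509982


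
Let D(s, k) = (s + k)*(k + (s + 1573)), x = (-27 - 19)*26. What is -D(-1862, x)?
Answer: -4541130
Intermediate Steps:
x = -1196 (x = -46*26 = -1196)
D(s, k) = (k + s)*(1573 + k + s) (D(s, k) = (k + s)*(k + (1573 + s)) = (k + s)*(1573 + k + s))
-D(-1862, x) = -((-1196)² + (-1862)² + 1573*(-1196) + 1573*(-1862) + 2*(-1196)*(-1862)) = -(1430416 + 3467044 - 1881308 - 2928926 + 4453904) = -1*4541130 = -4541130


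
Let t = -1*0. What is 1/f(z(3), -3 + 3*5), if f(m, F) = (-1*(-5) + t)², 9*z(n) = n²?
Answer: 1/25 ≈ 0.040000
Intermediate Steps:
z(n) = n²/9
t = 0
f(m, F) = 25 (f(m, F) = (-1*(-5) + 0)² = (5 + 0)² = 5² = 25)
1/f(z(3), -3 + 3*5) = 1/25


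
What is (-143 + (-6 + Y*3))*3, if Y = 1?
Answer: -438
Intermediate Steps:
(-143 + (-6 + Y*3))*3 = (-143 + (-6 + 1*3))*3 = (-143 + (-6 + 3))*3 = (-143 - 3)*3 = -146*3 = -438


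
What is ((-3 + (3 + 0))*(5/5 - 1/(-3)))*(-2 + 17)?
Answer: 0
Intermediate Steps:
((-3 + (3 + 0))*(5/5 - 1/(-3)))*(-2 + 17) = ((-3 + 3)*(5*(1/5) - 1*(-1/3)))*15 = (0*(1 + 1/3))*15 = (0*(4/3))*15 = 0*15 = 0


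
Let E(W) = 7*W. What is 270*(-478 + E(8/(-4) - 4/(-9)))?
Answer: -132000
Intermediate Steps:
270*(-478 + E(8/(-4) - 4/(-9))) = 270*(-478 + 7*(8/(-4) - 4/(-9))) = 270*(-478 + 7*(8*(-1/4) - 4*(-1/9))) = 270*(-478 + 7*(-2 + 4/9)) = 270*(-478 + 7*(-14/9)) = 270*(-478 - 98/9) = 270*(-4400/9) = -132000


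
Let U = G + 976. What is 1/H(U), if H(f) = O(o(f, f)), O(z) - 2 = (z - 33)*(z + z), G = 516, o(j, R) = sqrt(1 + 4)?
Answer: -1/1803 - 11*sqrt(5)/3606 ≈ -0.0073757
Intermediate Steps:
o(j, R) = sqrt(5)
O(z) = 2 + 2*z*(-33 + z) (O(z) = 2 + (z - 33)*(z + z) = 2 + (-33 + z)*(2*z) = 2 + 2*z*(-33 + z))
U = 1492 (U = 516 + 976 = 1492)
H(f) = 12 - 66*sqrt(5) (H(f) = 2 - 66*sqrt(5) + 2*(sqrt(5))**2 = 2 - 66*sqrt(5) + 2*5 = 2 - 66*sqrt(5) + 10 = 12 - 66*sqrt(5))
1/H(U) = 1/(12 - 66*sqrt(5))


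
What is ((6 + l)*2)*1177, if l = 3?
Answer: 21186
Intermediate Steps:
((6 + l)*2)*1177 = ((6 + 3)*2)*1177 = (9*2)*1177 = 18*1177 = 21186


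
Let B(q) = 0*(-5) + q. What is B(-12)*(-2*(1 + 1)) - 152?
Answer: -104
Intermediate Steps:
B(q) = q (B(q) = 0 + q = q)
B(-12)*(-2*(1 + 1)) - 152 = -(-24)*(1 + 1) - 152 = -(-24)*2 - 152 = -12*(-4) - 152 = 48 - 152 = -104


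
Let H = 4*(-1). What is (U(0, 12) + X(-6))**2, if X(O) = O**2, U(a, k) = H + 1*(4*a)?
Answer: 1024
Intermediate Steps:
H = -4
U(a, k) = -4 + 4*a (U(a, k) = -4 + 1*(4*a) = -4 + 4*a)
(U(0, 12) + X(-6))**2 = ((-4 + 4*0) + (-6)**2)**2 = ((-4 + 0) + 36)**2 = (-4 + 36)**2 = 32**2 = 1024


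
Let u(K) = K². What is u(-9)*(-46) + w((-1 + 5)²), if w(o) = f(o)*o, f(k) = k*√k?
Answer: -2702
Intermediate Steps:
f(k) = k^(3/2)
w(o) = o^(5/2) (w(o) = o^(3/2)*o = o^(5/2))
u(-9)*(-46) + w((-1 + 5)²) = (-9)²*(-46) + ((-1 + 5)²)^(5/2) = 81*(-46) + (4²)^(5/2) = -3726 + 16^(5/2) = -3726 + 1024 = -2702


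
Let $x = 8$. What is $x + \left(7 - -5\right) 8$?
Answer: $104$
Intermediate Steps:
$x + \left(7 - -5\right) 8 = 8 + \left(7 - -5\right) 8 = 8 + \left(7 + 5\right) 8 = 8 + 12 \cdot 8 = 8 + 96 = 104$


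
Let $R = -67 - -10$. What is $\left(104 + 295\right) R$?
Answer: $-22743$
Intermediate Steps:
$R = -57$ ($R = -67 + 10 = -57$)
$\left(104 + 295\right) R = \left(104 + 295\right) \left(-57\right) = 399 \left(-57\right) = -22743$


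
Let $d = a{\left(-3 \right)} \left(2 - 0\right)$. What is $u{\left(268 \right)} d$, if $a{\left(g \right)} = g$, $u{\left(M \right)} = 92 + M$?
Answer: $-2160$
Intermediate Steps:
$d = -6$ ($d = - 3 \left(2 - 0\right) = - 3 \left(2 + 0\right) = \left(-3\right) 2 = -6$)
$u{\left(268 \right)} d = \left(92 + 268\right) \left(-6\right) = 360 \left(-6\right) = -2160$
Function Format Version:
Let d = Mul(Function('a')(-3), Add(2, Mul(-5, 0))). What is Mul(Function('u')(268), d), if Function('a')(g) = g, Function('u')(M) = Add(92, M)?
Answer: -2160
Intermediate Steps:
d = -6 (d = Mul(-3, Add(2, Mul(-5, 0))) = Mul(-3, Add(2, 0)) = Mul(-3, 2) = -6)
Mul(Function('u')(268), d) = Mul(Add(92, 268), -6) = Mul(360, -6) = -2160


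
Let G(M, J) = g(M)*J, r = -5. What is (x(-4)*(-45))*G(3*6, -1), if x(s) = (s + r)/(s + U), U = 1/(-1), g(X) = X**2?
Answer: 26244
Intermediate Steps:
U = -1
x(s) = (-5 + s)/(-1 + s) (x(s) = (s - 5)/(s - 1) = (-5 + s)/(-1 + s))
G(M, J) = J*M**2 (G(M, J) = M**2*J = J*M**2)
(x(-4)*(-45))*G(3*6, -1) = (((-5 - 4)/(-1 - 4))*(-45))*(-(3*6)**2) = ((-9/(-5))*(-45))*(-1*18**2) = (-1/5*(-9)*(-45))*(-1*324) = ((9/5)*(-45))*(-324) = -81*(-324) = 26244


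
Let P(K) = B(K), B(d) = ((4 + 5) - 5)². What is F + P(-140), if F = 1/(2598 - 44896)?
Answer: 676767/42298 ≈ 16.000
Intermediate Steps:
F = -1/42298 (F = 1/(-42298) = -1/42298 ≈ -2.3642e-5)
B(d) = 16 (B(d) = (9 - 5)² = 4² = 16)
P(K) = 16
F + P(-140) = -1/42298 + 16 = 676767/42298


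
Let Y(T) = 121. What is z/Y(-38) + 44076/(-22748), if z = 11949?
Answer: 550584/5687 ≈ 96.814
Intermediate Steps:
z/Y(-38) + 44076/(-22748) = 11949/121 + 44076/(-22748) = 11949*(1/121) + 44076*(-1/22748) = 11949/121 - 11019/5687 = 550584/5687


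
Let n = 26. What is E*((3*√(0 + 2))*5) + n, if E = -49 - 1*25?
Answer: 26 - 1110*√2 ≈ -1543.8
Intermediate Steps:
E = -74 (E = -49 - 25 = -74)
E*((3*√(0 + 2))*5) + n = -74*3*√(0 + 2)*5 + 26 = -74*3*√2*5 + 26 = -1110*√2 + 26 = 26 - 1110*√2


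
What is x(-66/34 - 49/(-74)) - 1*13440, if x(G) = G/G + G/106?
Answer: -1792065381/133348 ≈ -13439.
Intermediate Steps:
x(G) = 1 + G/106 (x(G) = 1 + G*(1/106) = 1 + G/106)
x(-66/34 - 49/(-74)) - 1*13440 = (1 + (-66/34 - 49/(-74))/106) - 1*13440 = (1 + (-66*1/34 - 49*(-1/74))/106) - 13440 = (1 + (-33/17 + 49/74)/106) - 13440 = (1 + (1/106)*(-1609/1258)) - 13440 = (1 - 1609/133348) - 13440 = 131739/133348 - 13440 = -1792065381/133348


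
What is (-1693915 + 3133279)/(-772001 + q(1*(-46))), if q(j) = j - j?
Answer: -1439364/772001 ≈ -1.8645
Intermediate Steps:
q(j) = 0
(-1693915 + 3133279)/(-772001 + q(1*(-46))) = (-1693915 + 3133279)/(-772001 + 0) = 1439364/(-772001) = 1439364*(-1/772001) = -1439364/772001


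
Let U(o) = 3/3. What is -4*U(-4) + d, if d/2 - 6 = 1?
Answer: 10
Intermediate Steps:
d = 14 (d = 12 + 2*1 = 12 + 2 = 14)
U(o) = 1 (U(o) = 3*(1/3) = 1)
-4*U(-4) + d = -4*1 + 14 = -4 + 14 = 10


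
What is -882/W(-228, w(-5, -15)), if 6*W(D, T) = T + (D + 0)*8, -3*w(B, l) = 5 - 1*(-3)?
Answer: 3969/1370 ≈ 2.8971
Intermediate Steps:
w(B, l) = -8/3 (w(B, l) = -(5 - 1*(-3))/3 = -(5 + 3)/3 = -1/3*8 = -8/3)
W(D, T) = T/6 + 4*D/3 (W(D, T) = (T + (D + 0)*8)/6 = (T + D*8)/6 = (T + 8*D)/6 = T/6 + 4*D/3)
-882/W(-228, w(-5, -15)) = -882/((1/6)*(-8/3) + (4/3)*(-228)) = -882/(-4/9 - 304) = -882/(-2740/9) = -882*(-9/2740) = 3969/1370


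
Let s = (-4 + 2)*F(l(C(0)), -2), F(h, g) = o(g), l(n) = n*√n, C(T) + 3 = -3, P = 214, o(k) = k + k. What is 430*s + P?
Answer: 3654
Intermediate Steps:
o(k) = 2*k
C(T) = -6 (C(T) = -3 - 3 = -6)
l(n) = n^(3/2)
F(h, g) = 2*g
s = 8 (s = (-4 + 2)*(2*(-2)) = -2*(-4) = 8)
430*s + P = 430*8 + 214 = 3440 + 214 = 3654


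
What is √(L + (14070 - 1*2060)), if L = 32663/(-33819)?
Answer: √13735029749613/33819 ≈ 109.59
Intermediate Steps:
L = -32663/33819 (L = 32663*(-1/33819) = -32663/33819 ≈ -0.96582)
√(L + (14070 - 1*2060)) = √(-32663/33819 + (14070 - 1*2060)) = √(-32663/33819 + (14070 - 2060)) = √(-32663/33819 + 12010) = √(406133527/33819) = √13735029749613/33819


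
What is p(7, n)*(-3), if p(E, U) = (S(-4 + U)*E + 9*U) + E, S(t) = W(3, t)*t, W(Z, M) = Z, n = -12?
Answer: 1311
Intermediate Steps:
S(t) = 3*t
p(E, U) = E + 9*U + E*(-12 + 3*U) (p(E, U) = ((3*(-4 + U))*E + 9*U) + E = ((-12 + 3*U)*E + 9*U) + E = (E*(-12 + 3*U) + 9*U) + E = (9*U + E*(-12 + 3*U)) + E = E + 9*U + E*(-12 + 3*U))
p(7, n)*(-3) = (7 + 9*(-12) + 3*7*(-4 - 12))*(-3) = (7 - 108 + 3*7*(-16))*(-3) = (7 - 108 - 336)*(-3) = -437*(-3) = 1311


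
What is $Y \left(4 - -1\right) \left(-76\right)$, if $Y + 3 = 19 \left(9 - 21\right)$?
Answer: $87780$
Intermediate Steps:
$Y = -231$ ($Y = -3 + 19 \left(9 - 21\right) = -3 + 19 \left(-12\right) = -3 - 228 = -231$)
$Y \left(4 - -1\right) \left(-76\right) = - 231 \left(4 - -1\right) \left(-76\right) = - 231 \left(4 + 1\right) \left(-76\right) = - 231 \cdot 5 \left(-76\right) = \left(-231\right) \left(-380\right) = 87780$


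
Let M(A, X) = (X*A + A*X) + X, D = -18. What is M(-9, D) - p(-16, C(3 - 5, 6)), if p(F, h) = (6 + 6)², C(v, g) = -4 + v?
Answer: 162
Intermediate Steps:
p(F, h) = 144 (p(F, h) = 12² = 144)
M(A, X) = X + 2*A*X (M(A, X) = (A*X + A*X) + X = 2*A*X + X = X + 2*A*X)
M(-9, D) - p(-16, C(3 - 5, 6)) = -18*(1 + 2*(-9)) - 1*144 = -18*(1 - 18) - 144 = -18*(-17) - 144 = 306 - 144 = 162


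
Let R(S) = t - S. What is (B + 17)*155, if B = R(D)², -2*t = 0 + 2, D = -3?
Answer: 3255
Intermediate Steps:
t = -1 (t = -(0 + 2)/2 = -½*2 = -1)
R(S) = -1 - S
B = 4 (B = (-1 - 1*(-3))² = (-1 + 3)² = 2² = 4)
(B + 17)*155 = (4 + 17)*155 = 21*155 = 3255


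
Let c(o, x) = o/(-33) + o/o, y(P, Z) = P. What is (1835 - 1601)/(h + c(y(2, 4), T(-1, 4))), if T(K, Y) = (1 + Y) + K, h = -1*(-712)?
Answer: 7722/23527 ≈ 0.32822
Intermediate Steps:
h = 712
T(K, Y) = 1 + K + Y
c(o, x) = 1 - o/33 (c(o, x) = o*(-1/33) + 1 = -o/33 + 1 = 1 - o/33)
(1835 - 1601)/(h + c(y(2, 4), T(-1, 4))) = (1835 - 1601)/(712 + (1 - 1/33*2)) = 234/(712 + (1 - 2/33)) = 234/(712 + 31/33) = 234/(23527/33) = 234*(33/23527) = 7722/23527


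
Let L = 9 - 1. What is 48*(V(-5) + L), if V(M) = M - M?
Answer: 384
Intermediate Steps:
L = 8
V(M) = 0
48*(V(-5) + L) = 48*(0 + 8) = 48*8 = 384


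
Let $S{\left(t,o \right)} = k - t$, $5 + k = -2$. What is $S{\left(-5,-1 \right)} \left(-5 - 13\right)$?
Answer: $36$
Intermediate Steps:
$k = -7$ ($k = -5 - 2 = -7$)
$S{\left(t,o \right)} = -7 - t$
$S{\left(-5,-1 \right)} \left(-5 - 13\right) = \left(-7 - -5\right) \left(-5 - 13\right) = \left(-7 + 5\right) \left(-18\right) = \left(-2\right) \left(-18\right) = 36$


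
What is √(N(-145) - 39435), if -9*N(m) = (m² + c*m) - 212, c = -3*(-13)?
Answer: I*√370073/3 ≈ 202.78*I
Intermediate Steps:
c = 39
N(m) = 212/9 - 13*m/3 - m²/9 (N(m) = -((m² + 39*m) - 212)/9 = -(-212 + m² + 39*m)/9 = 212/9 - 13*m/3 - m²/9)
√(N(-145) - 39435) = √((212/9 - 13/3*(-145) - ⅑*(-145)²) - 39435) = √((212/9 + 1885/3 - ⅑*21025) - 39435) = √((212/9 + 1885/3 - 21025/9) - 39435) = √(-15158/9 - 39435) = √(-370073/9) = I*√370073/3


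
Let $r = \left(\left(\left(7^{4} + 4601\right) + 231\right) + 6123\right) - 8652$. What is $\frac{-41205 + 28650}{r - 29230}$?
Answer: $\frac{12555}{24526} \approx 0.51191$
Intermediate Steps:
$r = 4704$ ($r = \left(\left(\left(2401 + 4601\right) + 231\right) + 6123\right) - 8652 = \left(\left(7002 + 231\right) + 6123\right) - 8652 = \left(7233 + 6123\right) - 8652 = 13356 - 8652 = 4704$)
$\frac{-41205 + 28650}{r - 29230} = \frac{-41205 + 28650}{4704 - 29230} = - \frac{12555}{-24526} = \left(-12555\right) \left(- \frac{1}{24526}\right) = \frac{12555}{24526}$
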